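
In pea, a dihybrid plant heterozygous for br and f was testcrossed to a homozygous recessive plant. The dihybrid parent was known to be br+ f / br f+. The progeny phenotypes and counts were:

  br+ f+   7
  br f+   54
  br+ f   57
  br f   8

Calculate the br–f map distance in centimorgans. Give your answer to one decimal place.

11.9 centimorgans

The recombinant classes are br+ f+ and br f: 7 + 8 = 15.
Recombination frequency = 15/126 = 0.1190 ≈ 11.9%, i.e. 11.9 centimorgans.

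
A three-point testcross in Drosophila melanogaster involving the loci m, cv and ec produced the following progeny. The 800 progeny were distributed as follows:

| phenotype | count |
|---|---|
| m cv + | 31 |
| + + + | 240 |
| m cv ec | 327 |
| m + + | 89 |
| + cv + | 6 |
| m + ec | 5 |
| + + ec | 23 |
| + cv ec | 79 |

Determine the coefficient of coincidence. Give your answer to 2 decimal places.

0.76

The two most frequent reciprocal classes, m cv ec and + + +, are the parental types, so the F1 was m cv ec / + + +.
The two rarest classes, m + ec and + cv +, are the double crossovers. Comparing them with the parentals, only the cv allele has switched, so cv is the middle locus and the order is ec – cv – m.
ec–cv: (54 + 11)/800 = 0.0813; cv–m: (168 + 11)/800 = 0.2238.
Expected DCO frequency = 0.0813 × 0.2238 ≈ 0.01819; observed = 11/800 ≈ 0.01375.
Coefficient of coincidence = 0.01375/0.01819 ≈ 0.76.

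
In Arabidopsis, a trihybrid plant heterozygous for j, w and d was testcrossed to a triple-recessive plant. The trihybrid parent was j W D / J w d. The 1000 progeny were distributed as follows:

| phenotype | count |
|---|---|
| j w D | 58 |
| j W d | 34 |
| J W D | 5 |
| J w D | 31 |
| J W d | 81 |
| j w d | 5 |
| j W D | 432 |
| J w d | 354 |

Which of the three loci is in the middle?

j

The two rarest classes, J W D and j w d, are the double crossovers. Comparing them with the parentals, only the j allele has switched, so j is the middle locus and the order is w – j – d.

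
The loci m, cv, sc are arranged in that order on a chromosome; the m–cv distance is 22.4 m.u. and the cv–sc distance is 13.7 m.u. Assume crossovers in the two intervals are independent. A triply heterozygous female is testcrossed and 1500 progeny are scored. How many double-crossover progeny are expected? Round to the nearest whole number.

46

Map distances give recombination frequencies of 0.224 and 0.137 for the two intervals.
With no interference, expected double-crossover frequency = 0.224 × 0.137 = 0.03069.
Expected number = 0.03069 × 1500 = 46.03 ≈ 46.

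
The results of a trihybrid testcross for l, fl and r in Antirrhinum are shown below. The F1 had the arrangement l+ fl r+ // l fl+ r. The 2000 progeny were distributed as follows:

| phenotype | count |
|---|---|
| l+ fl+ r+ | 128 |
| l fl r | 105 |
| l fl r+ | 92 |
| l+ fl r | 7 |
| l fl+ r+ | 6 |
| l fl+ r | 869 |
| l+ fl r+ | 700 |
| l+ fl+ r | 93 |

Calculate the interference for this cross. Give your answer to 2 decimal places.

The two rarest classes, l+ fl r and l fl+ r+, are the double crossovers. Comparing them with the parentals, only the r allele has switched, so r is the middle locus and the order is fl – r – l.
fl–r: (233 + 13)/2000 = 0.1230; r–l: (185 + 13)/2000 = 0.0990.
Expected DCO frequency = 0.1230 × 0.0990 ≈ 0.01218; observed = 13/2000 ≈ 0.00650.
Coefficient of coincidence = 0.00650/0.01218 ≈ 0.53; interference = 1 − 0.53 = 0.47.

0.47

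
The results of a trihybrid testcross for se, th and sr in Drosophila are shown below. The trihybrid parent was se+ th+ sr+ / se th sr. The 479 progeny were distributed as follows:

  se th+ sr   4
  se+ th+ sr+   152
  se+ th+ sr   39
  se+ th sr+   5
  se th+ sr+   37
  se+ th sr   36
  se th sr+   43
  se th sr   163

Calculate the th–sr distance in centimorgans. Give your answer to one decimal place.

19.0 centimorgans

The two rarest classes, se+ th sr+ and se th+ sr, are the double crossovers. Comparing them with the parentals, only the th allele has switched, so th is the middle locus and the order is se – th – sr.
Crossovers in the th–sr interval produce the single-crossover classes se+ th+ sr and se th sr+ (39 + 43 = 82) plus the double crossovers (9).
RF(th–sr) = (82 + 9) / 479 = 91/479 = 0.1900 → 19.0 centimorgans.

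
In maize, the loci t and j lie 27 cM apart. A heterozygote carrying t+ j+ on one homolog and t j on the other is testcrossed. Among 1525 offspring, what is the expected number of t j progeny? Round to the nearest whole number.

557

A map distance of 27 cM corresponds to a recombination frequency of 0.270.
The F1 is t+ j+ / t j, so t j is a parental gamete class with expected frequency (1 − r)/2 = 0.730/2 = 0.3650.
Expected number = 0.3650 × 1525 = 556.62 ≈ 557.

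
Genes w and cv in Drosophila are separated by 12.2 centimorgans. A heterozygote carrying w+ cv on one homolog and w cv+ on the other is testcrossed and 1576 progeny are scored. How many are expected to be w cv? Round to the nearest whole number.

A map distance of 12.2 centimorgans corresponds to a recombination frequency of 0.122.
The F1 is w+ cv / w cv+, so w cv is a recombinant gamete class with expected frequency r/2 = 0.122/2 = 0.0610.
Expected number = 0.0610 × 1576 = 96.14 ≈ 96.

96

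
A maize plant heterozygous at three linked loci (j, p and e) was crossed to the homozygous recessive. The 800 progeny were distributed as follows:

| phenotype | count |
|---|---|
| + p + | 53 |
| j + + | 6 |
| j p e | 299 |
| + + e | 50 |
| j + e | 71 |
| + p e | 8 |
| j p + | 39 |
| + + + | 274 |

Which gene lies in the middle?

j

The two most frequent reciprocal classes, j p e and + + +, are the parental types, so the F1 was j p e / + + +.
The two rarest classes, + p e and j + +, are the double crossovers. Comparing them with the parentals, only the j allele has switched, so j is the middle locus and the order is e – j – p.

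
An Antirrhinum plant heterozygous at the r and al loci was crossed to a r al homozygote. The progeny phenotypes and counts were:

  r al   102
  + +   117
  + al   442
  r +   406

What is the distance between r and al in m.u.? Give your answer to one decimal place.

The two most frequent classes, + al (442) and r + (406), are the parental types, so the F1 was + al / r +.
The recombinant classes are + + and r al: 117 + 102 = 219.
Recombination frequency = 219/1067 = 0.2052 ≈ 20.5%, i.e. 20.5 m.u.

20.5 m.u.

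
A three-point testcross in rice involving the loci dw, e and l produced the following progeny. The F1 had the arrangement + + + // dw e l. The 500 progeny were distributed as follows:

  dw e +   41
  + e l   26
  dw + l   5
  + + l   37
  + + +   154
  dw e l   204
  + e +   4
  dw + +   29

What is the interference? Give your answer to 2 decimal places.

The two rarest classes, + e + and dw + l, are the double crossovers. Comparing them with the parentals, only the e allele has switched, so e is the middle locus and the order is dw – e – l.
dw–e: (55 + 9)/500 = 0.1280; e–l: (78 + 9)/500 = 0.1740.
Expected DCO frequency = 0.1280 × 0.1740 ≈ 0.02227; observed = 9/500 ≈ 0.01800.
Coefficient of coincidence = 0.01800/0.02227 ≈ 0.81; interference = 1 − 0.81 = 0.19.

0.19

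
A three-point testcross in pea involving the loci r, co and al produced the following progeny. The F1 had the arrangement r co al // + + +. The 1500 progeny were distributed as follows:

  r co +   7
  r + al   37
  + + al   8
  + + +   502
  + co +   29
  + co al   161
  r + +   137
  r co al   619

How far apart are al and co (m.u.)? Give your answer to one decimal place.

The two rarest classes, r co + and + + al, are the double crossovers. Comparing them with the parentals, only the al allele has switched, so al is the middle locus and the order is co – al – r.
Crossovers in the co–al interval produce the single-crossover classes r + al and + co + (37 + 29 = 66) plus the double crossovers (15).
RF(co–al) = (66 + 15) / 1500 = 81/1500 = 0.0540 → 5.4 m.u.

5.4 m.u.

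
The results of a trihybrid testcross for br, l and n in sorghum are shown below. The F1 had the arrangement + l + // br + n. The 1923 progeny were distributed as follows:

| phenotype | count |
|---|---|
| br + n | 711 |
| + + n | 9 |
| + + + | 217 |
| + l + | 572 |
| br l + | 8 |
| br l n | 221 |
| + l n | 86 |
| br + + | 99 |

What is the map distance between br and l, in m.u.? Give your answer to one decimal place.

The two rarest classes, br l + and + + n, are the double crossovers. Comparing them with the parentals, only the br allele has switched, so br is the middle locus and the order is n – br – l.
Crossovers in the br–l interval produce the single-crossover classes + + + and br l n (217 + 221 = 438) plus the double crossovers (17).
RF(br–l) = (438 + 17) / 1923 = 455/1923 = 0.2366 → 23.7 m.u.

23.7 m.u.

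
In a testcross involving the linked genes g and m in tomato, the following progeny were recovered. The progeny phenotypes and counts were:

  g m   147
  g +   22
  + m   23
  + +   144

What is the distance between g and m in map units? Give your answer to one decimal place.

The two most frequent classes, + + (144) and g m (147), are the parental types, so the F1 was + + / g m.
The recombinant classes are + m and g +: 23 + 22 = 45.
Recombination frequency = 45/336 = 0.1339 ≈ 13.4%, i.e. 13.4 map units.

13.4 map units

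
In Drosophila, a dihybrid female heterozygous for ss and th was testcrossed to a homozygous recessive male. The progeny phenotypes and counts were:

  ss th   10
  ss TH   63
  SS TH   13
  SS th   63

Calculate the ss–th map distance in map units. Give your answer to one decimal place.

15.4 map units

The two most frequent classes, SS th (63) and ss TH (63), are the parental types, so the F1 was SS th / ss TH.
The recombinant classes are SS TH and ss th: 13 + 10 = 23.
Recombination frequency = 23/149 = 0.1544 ≈ 15.4%, i.e. 15.4 map units.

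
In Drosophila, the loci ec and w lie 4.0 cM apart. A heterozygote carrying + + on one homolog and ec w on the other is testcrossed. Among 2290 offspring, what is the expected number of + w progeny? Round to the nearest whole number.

A map distance of 4.0 cM corresponds to a recombination frequency of 0.040.
The F1 is + + / ec w, so + w is a recombinant gamete class with expected frequency r/2 = 0.040/2 = 0.0200.
Expected number = 0.0200 × 2290 = 45.80 ≈ 46.

46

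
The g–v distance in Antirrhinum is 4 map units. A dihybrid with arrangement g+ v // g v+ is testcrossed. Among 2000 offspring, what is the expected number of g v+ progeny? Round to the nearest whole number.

960

A map distance of 4 map units corresponds to a recombination frequency of 0.040.
The F1 is g+ v / g v+, so g v+ is a parental gamete class with expected frequency (1 − r)/2 = 0.960/2 = 0.4800.
Expected number = 0.4800 × 2000 = 960.00 ≈ 960.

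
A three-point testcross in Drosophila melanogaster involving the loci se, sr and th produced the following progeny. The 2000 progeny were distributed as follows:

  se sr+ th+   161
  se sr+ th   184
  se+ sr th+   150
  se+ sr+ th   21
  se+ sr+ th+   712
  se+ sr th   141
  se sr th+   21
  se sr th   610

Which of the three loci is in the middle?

th

The two most frequent reciprocal classes, se+ sr+ th+ and se sr th, are the parental types, so the F1 was se+ sr+ th+ / se sr th.
The two rarest classes, se+ sr+ th and se sr th+, are the double crossovers. Comparing them with the parentals, only the th allele has switched, so th is the middle locus and the order is sr – th – se.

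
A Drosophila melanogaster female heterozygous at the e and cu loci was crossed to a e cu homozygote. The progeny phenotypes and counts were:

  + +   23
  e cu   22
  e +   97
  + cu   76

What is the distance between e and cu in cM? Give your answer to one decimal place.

20.6 cM

The two most frequent classes, + cu (76) and e + (97), are the parental types, so the F1 was + cu / e +.
The recombinant classes are + + and e cu: 23 + 22 = 45.
Recombination frequency = 45/218 = 0.2064 ≈ 20.6%, i.e. 20.6 cM.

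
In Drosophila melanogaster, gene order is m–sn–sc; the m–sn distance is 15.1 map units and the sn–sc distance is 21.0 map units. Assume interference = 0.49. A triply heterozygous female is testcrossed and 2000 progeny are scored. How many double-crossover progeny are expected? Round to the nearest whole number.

Map distances give recombination frequencies of 0.151 and 0.210 for the two intervals.
With interference 0.49 (so coincidence = 0.51), expected double-crossover frequency = 0.151 × 0.210 × 0.51 = 0.01617.
Expected number = 0.01617 × 2000 = 32.34 ≈ 32.

32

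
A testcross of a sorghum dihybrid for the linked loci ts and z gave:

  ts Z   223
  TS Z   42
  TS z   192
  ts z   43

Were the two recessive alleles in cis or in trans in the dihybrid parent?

trans

The two most frequent classes are TS z (192) and ts Z (223); these are the parental (non-recombinant) types.
So the F1 carried TS z on one chromosome and ts Z on the other — the recessive alleles are on opposite chromosomes (trans / repulsion).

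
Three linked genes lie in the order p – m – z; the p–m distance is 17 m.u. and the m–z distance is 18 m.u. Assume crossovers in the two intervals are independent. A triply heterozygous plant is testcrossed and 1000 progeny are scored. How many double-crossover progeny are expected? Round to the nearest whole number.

Map distances give recombination frequencies of 0.170 and 0.180 for the two intervals.
With no interference, expected double-crossover frequency = 0.170 × 0.180 = 0.03060.
Expected number = 0.03060 × 1000 = 30.60 ≈ 31.

31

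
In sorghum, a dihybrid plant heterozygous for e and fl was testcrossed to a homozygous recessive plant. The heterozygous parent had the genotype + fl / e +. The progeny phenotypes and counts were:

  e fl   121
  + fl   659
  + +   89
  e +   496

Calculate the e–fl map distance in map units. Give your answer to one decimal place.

The recombinant classes are + + and e fl: 89 + 121 = 210.
Recombination frequency = 210/1365 = 0.1538 ≈ 15.4%, i.e. 15.4 map units.

15.4 map units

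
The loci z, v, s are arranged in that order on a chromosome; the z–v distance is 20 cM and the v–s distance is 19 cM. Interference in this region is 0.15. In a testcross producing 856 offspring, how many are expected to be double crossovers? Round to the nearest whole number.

Map distances give recombination frequencies of 0.200 and 0.190 for the two intervals.
With interference 0.15 (so coincidence = 0.85), expected double-crossover frequency = 0.200 × 0.190 × 0.85 = 0.03230.
Expected number = 0.03230 × 856 = 27.65 ≈ 28.

28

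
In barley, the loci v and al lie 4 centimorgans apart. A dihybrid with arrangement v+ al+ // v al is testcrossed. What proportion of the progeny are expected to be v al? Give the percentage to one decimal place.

48.0%

A map distance of 4 centimorgans corresponds to a recombination frequency of 0.040.
The F1 is v+ al+ / v al, so v al is a parental gamete class with expected frequency (1 − r)/2 = 0.960/2 = 0.4800.
That is 0.4800 = 48.0% of the progeny.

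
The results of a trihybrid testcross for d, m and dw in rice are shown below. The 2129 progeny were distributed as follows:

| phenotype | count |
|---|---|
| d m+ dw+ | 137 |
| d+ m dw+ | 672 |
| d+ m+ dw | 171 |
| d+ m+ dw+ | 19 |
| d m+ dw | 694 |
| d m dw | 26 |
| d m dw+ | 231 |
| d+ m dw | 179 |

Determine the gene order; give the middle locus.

The two most frequent reciprocal classes, d+ m dw+ and d m+ dw, are the parental types, so the F1 was d+ m dw+ / d m+ dw.
The two rarest classes, d+ m+ dw+ and d m dw, are the double crossovers. Comparing them with the parentals, only the m allele has switched, so m is the middle locus and the order is dw – m – d.

m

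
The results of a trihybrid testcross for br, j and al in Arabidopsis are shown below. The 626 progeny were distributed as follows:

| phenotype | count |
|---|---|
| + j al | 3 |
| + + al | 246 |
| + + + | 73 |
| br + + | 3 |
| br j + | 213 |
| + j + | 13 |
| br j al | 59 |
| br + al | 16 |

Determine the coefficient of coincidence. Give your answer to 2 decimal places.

0.78

The two most frequent reciprocal classes, br j + and + + al, are the parental types, so the F1 was br j + / + + al.
The two rarest classes, br + + and + j al, are the double crossovers. Comparing them with the parentals, only the j allele has switched, so j is the middle locus and the order is br – j – al.
br–j: (29 + 6)/626 = 0.0559; j–al: (132 + 6)/626 = 0.2204.
Expected DCO frequency = 0.0559 × 0.2204 ≈ 0.01232; observed = 6/626 ≈ 0.00958.
Coefficient of coincidence = 0.00958/0.01232 ≈ 0.78.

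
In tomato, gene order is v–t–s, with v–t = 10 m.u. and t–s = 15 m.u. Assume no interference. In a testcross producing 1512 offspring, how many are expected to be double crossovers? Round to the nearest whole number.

Map distances give recombination frequencies of 0.100 and 0.150 for the two intervals.
With no interference, expected double-crossover frequency = 0.100 × 0.150 = 0.01500.
Expected number = 0.01500 × 1512 = 22.68 ≈ 23.

23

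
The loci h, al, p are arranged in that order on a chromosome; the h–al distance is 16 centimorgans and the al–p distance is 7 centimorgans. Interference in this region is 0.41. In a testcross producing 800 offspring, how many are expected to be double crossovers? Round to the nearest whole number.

Map distances give recombination frequencies of 0.160 and 0.070 for the two intervals.
With interference 0.41 (so coincidence = 0.59), expected double-crossover frequency = 0.160 × 0.070 × 0.59 = 0.00661.
Expected number = 0.00661 × 800 = 5.29 ≈ 5.

5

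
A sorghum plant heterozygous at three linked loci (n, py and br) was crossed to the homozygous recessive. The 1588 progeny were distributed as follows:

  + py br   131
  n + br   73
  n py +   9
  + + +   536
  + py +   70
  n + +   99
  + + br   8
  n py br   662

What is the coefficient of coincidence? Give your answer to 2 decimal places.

The two most frequent reciprocal classes, n py br and + + +, are the parental types, so the F1 was n py br / + + +.
The two rarest classes, n py + and + + br, are the double crossovers. Comparing them with the parentals, only the br allele has switched, so br is the middle locus and the order is py – br – n.
py–br: (143 + 17)/1588 = 0.1008; br–n: (230 + 17)/1588 = 0.1555.
Expected DCO frequency = 0.1008 × 0.1555 ≈ 0.01567; observed = 17/1588 ≈ 0.01071.
Coefficient of coincidence = 0.01071/0.01567 ≈ 0.68.

0.68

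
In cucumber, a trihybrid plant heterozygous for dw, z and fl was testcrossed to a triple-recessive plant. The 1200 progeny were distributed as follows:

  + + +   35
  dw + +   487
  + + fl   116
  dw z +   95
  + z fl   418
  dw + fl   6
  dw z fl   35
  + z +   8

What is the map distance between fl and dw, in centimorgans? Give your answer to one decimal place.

7.0 centimorgans

The two most frequent reciprocal classes, dw + + and + z fl, are the parental types, so the F1 was dw + + / + z fl.
The two rarest classes, dw + fl and + z +, are the double crossovers. Comparing them with the parentals, only the fl allele has switched, so fl is the middle locus and the order is z – fl – dw.
Crossovers in the fl–dw interval produce the single-crossover classes + + + and dw z fl (35 + 35 = 70) plus the double crossovers (14).
RF(fl–dw) = (70 + 14) / 1200 = 84/1200 = 0.0700 → 7.0 centimorgans.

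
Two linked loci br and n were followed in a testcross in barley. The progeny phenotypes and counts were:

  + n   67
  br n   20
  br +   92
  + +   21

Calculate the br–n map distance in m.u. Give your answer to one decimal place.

20.5 m.u.

The two most frequent classes, + n (67) and br + (92), are the parental types, so the F1 was + n / br +.
The recombinant classes are + + and br n: 21 + 20 = 41.
Recombination frequency = 41/200 = 0.2050 ≈ 20.5%, i.e. 20.5 m.u.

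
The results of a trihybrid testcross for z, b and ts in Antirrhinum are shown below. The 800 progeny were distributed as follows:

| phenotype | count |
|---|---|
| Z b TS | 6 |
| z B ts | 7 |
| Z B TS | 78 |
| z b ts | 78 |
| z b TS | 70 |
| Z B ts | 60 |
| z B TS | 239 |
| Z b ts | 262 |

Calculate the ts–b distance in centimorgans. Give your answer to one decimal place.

The two most frequent reciprocal classes, Z b ts and z B TS, are the parental types, so the F1 was Z b ts / z B TS.
The two rarest classes, Z b TS and z B ts, are the double crossovers. Comparing them with the parentals, only the ts allele has switched, so ts is the middle locus and the order is b – ts – z.
Crossovers in the b–ts interval produce the single-crossover classes Z B ts and z b TS (60 + 70 = 130) plus the double crossovers (13).
RF(b–ts) = (130 + 13) / 800 = 143/800 = 0.1787 → 17.9 centimorgans.

17.9 centimorgans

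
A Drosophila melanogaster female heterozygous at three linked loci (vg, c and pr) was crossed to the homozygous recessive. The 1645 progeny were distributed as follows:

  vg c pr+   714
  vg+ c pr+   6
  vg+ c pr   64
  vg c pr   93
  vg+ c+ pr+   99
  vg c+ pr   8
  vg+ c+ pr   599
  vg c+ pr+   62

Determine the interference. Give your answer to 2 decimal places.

0.20

The two most frequent reciprocal classes, vg c pr+ and vg+ c+ pr, are the parental types, so the F1 was vg c pr+ / vg+ c+ pr.
The two rarest classes, vg+ c pr+ and vg c+ pr, are the double crossovers. Comparing them with the parentals, only the vg allele has switched, so vg is the middle locus and the order is pr – vg – c.
pr–vg: (192 + 14)/1645 = 0.1252; vg–c: (126 + 14)/1645 = 0.0851.
Expected DCO frequency = 0.1252 × 0.0851 ≈ 0.01065; observed = 14/1645 ≈ 0.00851.
Coefficient of coincidence = 0.00851/0.01065 ≈ 0.80; interference = 1 − 0.80 = 0.20.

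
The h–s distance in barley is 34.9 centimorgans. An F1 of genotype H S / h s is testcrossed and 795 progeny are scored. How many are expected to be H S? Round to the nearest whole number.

259

A map distance of 34.9 centimorgans corresponds to a recombination frequency of 0.349.
The F1 is H S / h s, so H S is a parental gamete class with expected frequency (1 − r)/2 = 0.651/2 = 0.3255.
Expected number = 0.3255 × 795 = 258.77 ≈ 259.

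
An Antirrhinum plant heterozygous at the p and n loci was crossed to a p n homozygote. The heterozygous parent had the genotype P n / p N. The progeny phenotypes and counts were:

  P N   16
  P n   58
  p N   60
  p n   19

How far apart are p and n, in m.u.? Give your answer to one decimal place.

The recombinant classes are P N and p n: 16 + 19 = 35.
Recombination frequency = 35/153 = 0.2288 ≈ 22.9%, i.e. 22.9 m.u.

22.9 m.u.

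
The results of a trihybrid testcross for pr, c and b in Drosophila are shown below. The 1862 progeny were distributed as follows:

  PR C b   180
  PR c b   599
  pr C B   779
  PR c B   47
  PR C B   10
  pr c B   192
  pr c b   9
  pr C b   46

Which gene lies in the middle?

pr

The two most frequent reciprocal classes, PR c b and pr C B, are the parental types, so the F1 was PR c b / pr C B.
The two rarest classes, pr c b and PR C B, are the double crossovers. Comparing them with the parentals, only the pr allele has switched, so pr is the middle locus and the order is c – pr – b.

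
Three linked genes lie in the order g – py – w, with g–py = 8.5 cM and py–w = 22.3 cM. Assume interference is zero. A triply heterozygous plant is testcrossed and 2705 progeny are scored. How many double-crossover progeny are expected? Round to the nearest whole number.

Map distances give recombination frequencies of 0.085 and 0.223 for the two intervals.
With no interference, expected double-crossover frequency = 0.085 × 0.223 = 0.01896.
Expected number = 0.01896 × 2705 = 51.27 ≈ 51.

51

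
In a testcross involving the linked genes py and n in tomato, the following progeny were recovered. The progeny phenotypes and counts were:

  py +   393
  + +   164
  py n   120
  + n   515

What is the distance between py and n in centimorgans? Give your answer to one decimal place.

The two most frequent classes, + n (515) and py + (393), are the parental types, so the F1 was + n / py +.
The recombinant classes are + + and py n: 164 + 120 = 284.
Recombination frequency = 284/1192 = 0.2383 ≈ 23.8%, i.e. 23.8 centimorgans.

23.8 centimorgans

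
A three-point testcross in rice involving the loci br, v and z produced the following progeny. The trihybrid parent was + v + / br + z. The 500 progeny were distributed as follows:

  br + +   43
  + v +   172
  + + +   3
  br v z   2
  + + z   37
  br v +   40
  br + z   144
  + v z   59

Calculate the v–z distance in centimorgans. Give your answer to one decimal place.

21.4 centimorgans

The two rarest classes, + + + and br v z, are the double crossovers. Comparing them with the parentals, only the v allele has switched, so v is the middle locus and the order is z – v – br.
Crossovers in the z–v interval produce the single-crossover classes + v z and br + + (59 + 43 = 102) plus the double crossovers (5).
RF(z–v) = (102 + 5) / 500 = 107/500 = 0.2140 → 21.4 centimorgans.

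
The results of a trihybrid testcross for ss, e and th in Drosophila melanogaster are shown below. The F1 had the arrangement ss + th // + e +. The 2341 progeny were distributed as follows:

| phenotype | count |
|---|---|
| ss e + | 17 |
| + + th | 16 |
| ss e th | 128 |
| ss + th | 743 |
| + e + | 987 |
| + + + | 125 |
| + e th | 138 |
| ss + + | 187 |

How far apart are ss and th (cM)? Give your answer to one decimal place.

The two rarest classes, + + th and ss e +, are the double crossovers. Comparing them with the parentals, only the ss allele has switched, so ss is the middle locus and the order is e – ss – th.
Crossovers in the ss–th interval produce the single-crossover classes ss + + and + e th (187 + 138 = 325) plus the double crossovers (33).
RF(ss–th) = (325 + 33) / 2341 = 358/2341 = 0.1529 → 15.3 cM.

15.3 cM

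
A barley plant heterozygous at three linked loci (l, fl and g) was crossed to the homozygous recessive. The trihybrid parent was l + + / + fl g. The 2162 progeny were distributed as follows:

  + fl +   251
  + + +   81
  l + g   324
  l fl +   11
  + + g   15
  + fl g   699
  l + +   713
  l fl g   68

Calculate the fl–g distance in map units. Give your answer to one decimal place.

The two rarest classes, l fl + and + + g, are the double crossovers. Comparing them with the parentals, only the fl allele has switched, so fl is the middle locus and the order is g – fl – l.
Crossovers in the g–fl interval produce the single-crossover classes l + g and + fl + (324 + 251 = 575) plus the double crossovers (26).
RF(g–fl) = (575 + 26) / 2162 = 601/2162 = 0.2780 → 27.8 map units.

27.8 map units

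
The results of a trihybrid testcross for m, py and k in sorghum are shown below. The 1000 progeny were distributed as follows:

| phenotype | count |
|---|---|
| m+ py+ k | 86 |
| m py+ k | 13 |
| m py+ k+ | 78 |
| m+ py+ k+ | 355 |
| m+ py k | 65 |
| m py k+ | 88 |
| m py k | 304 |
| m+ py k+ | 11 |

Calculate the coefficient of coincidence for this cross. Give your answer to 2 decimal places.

The two most frequent reciprocal classes, m+ py+ k+ and m py k, are the parental types, so the F1 was m+ py+ k+ / m py k.
The two rarest classes, m+ py k+ and m py+ k, are the double crossovers. Comparing them with the parentals, only the py allele has switched, so py is the middle locus and the order is k – py – m.
k–py: (174 + 24)/1000 = 0.1980; py–m: (143 + 24)/1000 = 0.1670.
Expected DCO frequency = 0.1980 × 0.1670 ≈ 0.03307; observed = 24/1000 ≈ 0.02400.
Coefficient of coincidence = 0.02400/0.03307 ≈ 0.73.

0.73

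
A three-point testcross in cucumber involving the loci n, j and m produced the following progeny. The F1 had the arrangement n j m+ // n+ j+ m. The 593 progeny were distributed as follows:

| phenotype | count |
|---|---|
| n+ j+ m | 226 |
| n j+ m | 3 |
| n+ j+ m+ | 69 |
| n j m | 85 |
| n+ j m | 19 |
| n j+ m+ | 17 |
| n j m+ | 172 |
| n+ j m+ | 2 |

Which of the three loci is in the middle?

n

The two rarest classes, n+ j m+ and n j+ m, are the double crossovers. Comparing them with the parentals, only the n allele has switched, so n is the middle locus and the order is m – n – j.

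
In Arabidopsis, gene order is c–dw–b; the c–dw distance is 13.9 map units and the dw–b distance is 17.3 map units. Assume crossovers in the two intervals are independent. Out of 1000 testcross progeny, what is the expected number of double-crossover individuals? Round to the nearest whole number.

Map distances give recombination frequencies of 0.139 and 0.173 for the two intervals.
With no interference, expected double-crossover frequency = 0.139 × 0.173 = 0.02405.
Expected number = 0.02405 × 1000 = 24.05 ≈ 24.

24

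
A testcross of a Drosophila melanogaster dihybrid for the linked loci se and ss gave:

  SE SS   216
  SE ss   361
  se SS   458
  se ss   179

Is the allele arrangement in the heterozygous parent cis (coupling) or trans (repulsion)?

The two most frequent classes are SE ss (361) and se SS (458); these are the parental (non-recombinant) types.
So the F1 carried SE ss on one chromosome and se SS on the other — the recessive alleles are on opposite chromosomes (trans / repulsion).

trans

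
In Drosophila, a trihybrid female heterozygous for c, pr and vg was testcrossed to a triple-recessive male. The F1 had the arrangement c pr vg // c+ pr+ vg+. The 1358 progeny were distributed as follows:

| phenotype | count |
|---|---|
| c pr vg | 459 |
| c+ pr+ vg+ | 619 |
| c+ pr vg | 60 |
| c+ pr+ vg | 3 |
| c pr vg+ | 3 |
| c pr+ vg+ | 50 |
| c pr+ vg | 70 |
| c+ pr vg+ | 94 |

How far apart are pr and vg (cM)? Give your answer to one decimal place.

The two rarest classes, c pr vg+ and c+ pr+ vg, are the double crossovers. Comparing them with the parentals, only the vg allele has switched, so vg is the middle locus and the order is c – vg – pr.
Crossovers in the vg–pr interval produce the single-crossover classes c pr+ vg and c+ pr vg+ (70 + 94 = 164) plus the double crossovers (6).
RF(vg–pr) = (164 + 6) / 1358 = 170/1358 = 0.1252 → 12.5 cM.

12.5 cM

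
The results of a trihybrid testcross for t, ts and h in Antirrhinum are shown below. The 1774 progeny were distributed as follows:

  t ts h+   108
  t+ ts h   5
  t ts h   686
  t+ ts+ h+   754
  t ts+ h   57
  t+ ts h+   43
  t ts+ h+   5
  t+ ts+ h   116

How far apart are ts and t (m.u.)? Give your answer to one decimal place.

6.2 m.u.

The two most frequent reciprocal classes, t+ ts+ h+ and t ts h, are the parental types, so the F1 was t+ ts+ h+ / t ts h.
The two rarest classes, t ts+ h+ and t+ ts h, are the double crossovers. Comparing them with the parentals, only the t allele has switched, so t is the middle locus and the order is ts – t – h.
Crossovers in the ts–t interval produce the single-crossover classes t+ ts h+ and t ts+ h (43 + 57 = 100) plus the double crossovers (10).
RF(ts–t) = (100 + 10) / 1774 = 110/1774 = 0.0620 → 6.2 m.u.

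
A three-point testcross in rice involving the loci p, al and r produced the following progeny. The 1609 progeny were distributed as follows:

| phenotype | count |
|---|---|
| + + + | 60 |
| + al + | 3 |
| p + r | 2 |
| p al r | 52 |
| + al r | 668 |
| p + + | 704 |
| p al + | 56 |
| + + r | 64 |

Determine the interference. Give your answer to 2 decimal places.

The two most frequent reciprocal classes, + al r and p + +, are the parental types, so the F1 was + al r / p + +.
The two rarest classes, + al + and p + r, are the double crossovers. Comparing them with the parentals, only the r allele has switched, so r is the middle locus and the order is al – r – p.
al–r: (120 + 5)/1609 = 0.0777; r–p: (112 + 5)/1609 = 0.0727.
Expected DCO frequency = 0.0777 × 0.0727 ≈ 0.00565; observed = 5/1609 ≈ 0.00311.
Coefficient of coincidence = 0.00311/0.00565 ≈ 0.55; interference = 1 − 0.55 = 0.45.

0.45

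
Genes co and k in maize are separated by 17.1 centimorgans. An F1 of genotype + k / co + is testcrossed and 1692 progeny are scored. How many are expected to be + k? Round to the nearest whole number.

A map distance of 17.1 centimorgans corresponds to a recombination frequency of 0.171.
The F1 is + k / co +, so + k is a parental gamete class with expected frequency (1 − r)/2 = 0.829/2 = 0.4145.
Expected number = 0.4145 × 1692 = 701.33 ≈ 701.

701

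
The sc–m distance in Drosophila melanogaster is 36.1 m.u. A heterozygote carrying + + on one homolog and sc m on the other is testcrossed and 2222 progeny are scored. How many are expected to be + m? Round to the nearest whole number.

401

A map distance of 36.1 m.u. corresponds to a recombination frequency of 0.361.
The F1 is + + / sc m, so + m is a recombinant gamete class with expected frequency r/2 = 0.361/2 = 0.1805.
Expected number = 0.1805 × 2222 = 401.07 ≈ 401.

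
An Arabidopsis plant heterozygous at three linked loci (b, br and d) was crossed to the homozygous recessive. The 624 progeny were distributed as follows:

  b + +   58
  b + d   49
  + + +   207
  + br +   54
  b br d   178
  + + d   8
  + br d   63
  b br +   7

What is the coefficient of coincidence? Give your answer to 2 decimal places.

0.58

The two most frequent reciprocal classes, b br d and + + +, are the parental types, so the F1 was b br d / + + +.
The two rarest classes, b br + and + + d, are the double crossovers. Comparing them with the parentals, only the d allele has switched, so d is the middle locus and the order is b – d – br.
b–d: (121 + 15)/624 = 0.2179; d–br: (103 + 15)/624 = 0.1891.
Expected DCO frequency = 0.2179 × 0.1891 ≈ 0.04120; observed = 15/624 ≈ 0.02404.
Coefficient of coincidence = 0.02404/0.04120 ≈ 0.58.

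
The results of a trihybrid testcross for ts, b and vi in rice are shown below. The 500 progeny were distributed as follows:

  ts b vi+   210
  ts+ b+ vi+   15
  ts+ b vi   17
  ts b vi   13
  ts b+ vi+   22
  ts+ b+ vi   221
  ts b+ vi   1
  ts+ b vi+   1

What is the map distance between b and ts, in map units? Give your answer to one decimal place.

The two most frequent reciprocal classes, ts+ b+ vi and ts b vi+, are the parental types, so the F1 was ts+ b+ vi / ts b vi+.
The two rarest classes, ts b+ vi and ts+ b vi+, are the double crossovers. Comparing them with the parentals, only the ts allele has switched, so ts is the middle locus and the order is b – ts – vi.
Crossovers in the b–ts interval produce the single-crossover classes ts+ b vi and ts b+ vi+ (17 + 22 = 39) plus the double crossovers (2).
RF(b–ts) = (39 + 2) / 500 = 41/500 = 0.0820 → 8.2 map units.

8.2 map units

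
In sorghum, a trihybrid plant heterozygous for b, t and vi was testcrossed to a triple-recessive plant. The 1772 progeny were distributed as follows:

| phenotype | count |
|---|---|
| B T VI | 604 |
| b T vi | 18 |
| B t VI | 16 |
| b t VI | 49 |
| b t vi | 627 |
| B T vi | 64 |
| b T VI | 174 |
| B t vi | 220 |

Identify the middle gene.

t

The two most frequent reciprocal classes, b t vi and B T VI, are the parental types, so the F1 was b t vi / B T VI.
The two rarest classes, b T vi and B t VI, are the double crossovers. Comparing them with the parentals, only the t allele has switched, so t is the middle locus and the order is vi – t – b.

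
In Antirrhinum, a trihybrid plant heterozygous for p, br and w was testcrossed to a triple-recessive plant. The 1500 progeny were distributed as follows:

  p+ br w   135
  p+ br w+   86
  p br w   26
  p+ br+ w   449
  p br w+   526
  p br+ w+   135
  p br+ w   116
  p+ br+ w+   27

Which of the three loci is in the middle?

w

The two most frequent reciprocal classes, p+ br+ w and p br w+, are the parental types, so the F1 was p+ br+ w / p br w+.
The two rarest classes, p+ br+ w+ and p br w, are the double crossovers. Comparing them with the parentals, only the w allele has switched, so w is the middle locus and the order is p – w – br.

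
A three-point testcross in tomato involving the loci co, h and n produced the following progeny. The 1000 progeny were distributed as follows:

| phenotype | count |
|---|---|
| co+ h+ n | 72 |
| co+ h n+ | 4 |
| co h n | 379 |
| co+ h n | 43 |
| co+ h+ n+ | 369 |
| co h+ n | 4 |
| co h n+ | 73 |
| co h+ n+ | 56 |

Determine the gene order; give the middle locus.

h

The two most frequent reciprocal classes, co h n and co+ h+ n+, are the parental types, so the F1 was co h n / co+ h+ n+.
The two rarest classes, co h+ n and co+ h n+, are the double crossovers. Comparing them with the parentals, only the h allele has switched, so h is the middle locus and the order is n – h – co.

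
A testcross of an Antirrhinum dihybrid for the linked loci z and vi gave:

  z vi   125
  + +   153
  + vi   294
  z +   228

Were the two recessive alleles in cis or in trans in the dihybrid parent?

trans

The two most frequent classes are + vi (294) and z + (228); these are the parental (non-recombinant) types.
So the F1 carried + vi on one chromosome and z + on the other — the recessive alleles are on opposite chromosomes (trans / repulsion).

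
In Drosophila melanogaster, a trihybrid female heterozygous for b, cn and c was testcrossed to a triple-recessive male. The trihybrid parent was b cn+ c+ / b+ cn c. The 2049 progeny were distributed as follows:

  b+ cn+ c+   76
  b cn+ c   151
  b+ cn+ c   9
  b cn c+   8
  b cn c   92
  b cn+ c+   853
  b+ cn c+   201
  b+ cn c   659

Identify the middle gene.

The two rarest classes, b cn c+ and b+ cn+ c, are the double crossovers. Comparing them with the parentals, only the cn allele has switched, so cn is the middle locus and the order is c – cn – b.

cn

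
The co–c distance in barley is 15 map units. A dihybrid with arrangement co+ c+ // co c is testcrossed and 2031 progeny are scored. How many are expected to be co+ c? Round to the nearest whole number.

152

A map distance of 15 map units corresponds to a recombination frequency of 0.150.
The F1 is co+ c+ / co c, so co+ c is a recombinant gamete class with expected frequency r/2 = 0.150/2 = 0.0750.
Expected number = 0.0750 × 2031 = 152.32 ≈ 152.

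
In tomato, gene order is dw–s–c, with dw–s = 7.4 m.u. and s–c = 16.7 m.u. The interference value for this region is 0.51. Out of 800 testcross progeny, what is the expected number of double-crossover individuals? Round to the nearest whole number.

5

Map distances give recombination frequencies of 0.074 and 0.167 for the two intervals.
With interference 0.51 (so coincidence = 0.49), expected double-crossover frequency = 0.074 × 0.167 × 0.49 = 0.00606.
Expected number = 0.00606 × 800 = 4.84 ≈ 5.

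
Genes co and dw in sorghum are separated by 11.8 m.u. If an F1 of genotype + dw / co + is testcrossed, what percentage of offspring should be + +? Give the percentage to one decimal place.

5.9%

A map distance of 11.8 m.u. corresponds to a recombination frequency of 0.118.
The F1 is + dw / co +, so + + is a recombinant gamete class with expected frequency r/2 = 0.118/2 = 0.0590.
That is 0.0590 = 5.9% of the progeny.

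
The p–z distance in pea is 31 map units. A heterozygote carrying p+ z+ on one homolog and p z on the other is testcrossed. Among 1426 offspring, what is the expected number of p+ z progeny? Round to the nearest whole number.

A map distance of 31 map units corresponds to a recombination frequency of 0.310.
The F1 is p+ z+ / p z, so p+ z is a recombinant gamete class with expected frequency r/2 = 0.310/2 = 0.1550.
Expected number = 0.1550 × 1426 = 221.03 ≈ 221.

221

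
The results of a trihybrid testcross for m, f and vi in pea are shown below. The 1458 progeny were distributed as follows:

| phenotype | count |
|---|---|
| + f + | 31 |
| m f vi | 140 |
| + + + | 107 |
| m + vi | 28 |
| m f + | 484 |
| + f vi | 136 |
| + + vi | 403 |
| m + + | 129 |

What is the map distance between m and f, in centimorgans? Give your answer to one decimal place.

22.2 centimorgans

The two most frequent reciprocal classes, + + vi and m f +, are the parental types, so the F1 was + + vi / m f +.
The two rarest classes, m + vi and + f +, are the double crossovers. Comparing them with the parentals, only the m allele has switched, so m is the middle locus and the order is vi – m – f.
Crossovers in the m–f interval produce the single-crossover classes + f vi and m + + (136 + 129 = 265) plus the double crossovers (59).
RF(m–f) = (265 + 59) / 1458 = 324/1458 = 0.2222 → 22.2 centimorgans.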